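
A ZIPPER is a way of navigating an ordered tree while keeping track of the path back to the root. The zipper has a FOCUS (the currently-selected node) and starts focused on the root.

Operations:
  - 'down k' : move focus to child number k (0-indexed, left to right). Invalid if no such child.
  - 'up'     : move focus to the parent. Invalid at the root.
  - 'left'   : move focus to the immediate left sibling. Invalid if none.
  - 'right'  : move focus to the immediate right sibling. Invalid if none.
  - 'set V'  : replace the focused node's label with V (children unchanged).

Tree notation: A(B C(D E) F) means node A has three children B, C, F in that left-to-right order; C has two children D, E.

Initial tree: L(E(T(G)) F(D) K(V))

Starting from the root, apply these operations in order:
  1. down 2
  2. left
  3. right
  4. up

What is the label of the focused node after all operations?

Answer: L

Derivation:
Step 1 (down 2): focus=K path=2 depth=1 children=['V'] left=['E', 'F'] right=[] parent=L
Step 2 (left): focus=F path=1 depth=1 children=['D'] left=['E'] right=['K'] parent=L
Step 3 (right): focus=K path=2 depth=1 children=['V'] left=['E', 'F'] right=[] parent=L
Step 4 (up): focus=L path=root depth=0 children=['E', 'F', 'K'] (at root)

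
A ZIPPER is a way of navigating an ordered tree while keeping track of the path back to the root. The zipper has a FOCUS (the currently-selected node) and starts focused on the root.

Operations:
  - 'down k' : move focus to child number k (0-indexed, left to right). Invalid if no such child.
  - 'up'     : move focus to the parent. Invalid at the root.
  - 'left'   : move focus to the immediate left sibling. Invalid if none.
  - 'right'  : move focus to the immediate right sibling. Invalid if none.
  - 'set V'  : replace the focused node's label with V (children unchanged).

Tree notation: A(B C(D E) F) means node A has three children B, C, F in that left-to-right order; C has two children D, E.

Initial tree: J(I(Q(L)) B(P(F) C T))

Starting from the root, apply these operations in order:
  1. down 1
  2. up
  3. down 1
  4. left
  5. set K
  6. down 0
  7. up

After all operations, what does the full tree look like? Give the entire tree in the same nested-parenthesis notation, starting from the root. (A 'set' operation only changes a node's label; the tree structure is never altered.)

Step 1 (down 1): focus=B path=1 depth=1 children=['P', 'C', 'T'] left=['I'] right=[] parent=J
Step 2 (up): focus=J path=root depth=0 children=['I', 'B'] (at root)
Step 3 (down 1): focus=B path=1 depth=1 children=['P', 'C', 'T'] left=['I'] right=[] parent=J
Step 4 (left): focus=I path=0 depth=1 children=['Q'] left=[] right=['B'] parent=J
Step 5 (set K): focus=K path=0 depth=1 children=['Q'] left=[] right=['B'] parent=J
Step 6 (down 0): focus=Q path=0/0 depth=2 children=['L'] left=[] right=[] parent=K
Step 7 (up): focus=K path=0 depth=1 children=['Q'] left=[] right=['B'] parent=J

Answer: J(K(Q(L)) B(P(F) C T))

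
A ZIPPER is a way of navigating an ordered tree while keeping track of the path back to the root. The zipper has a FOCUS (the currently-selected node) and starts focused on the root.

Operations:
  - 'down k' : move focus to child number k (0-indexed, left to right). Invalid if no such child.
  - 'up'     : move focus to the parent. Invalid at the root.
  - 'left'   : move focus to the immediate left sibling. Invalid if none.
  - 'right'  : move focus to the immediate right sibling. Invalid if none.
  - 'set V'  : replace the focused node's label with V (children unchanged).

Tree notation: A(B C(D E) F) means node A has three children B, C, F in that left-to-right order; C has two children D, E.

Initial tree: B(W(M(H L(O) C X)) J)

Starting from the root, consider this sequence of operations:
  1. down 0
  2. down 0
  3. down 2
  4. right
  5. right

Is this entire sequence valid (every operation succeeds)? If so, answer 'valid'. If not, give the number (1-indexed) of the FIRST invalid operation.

Answer: 5

Derivation:
Step 1 (down 0): focus=W path=0 depth=1 children=['M'] left=[] right=['J'] parent=B
Step 2 (down 0): focus=M path=0/0 depth=2 children=['H', 'L', 'C', 'X'] left=[] right=[] parent=W
Step 3 (down 2): focus=C path=0/0/2 depth=3 children=[] left=['H', 'L'] right=['X'] parent=M
Step 4 (right): focus=X path=0/0/3 depth=3 children=[] left=['H', 'L', 'C'] right=[] parent=M
Step 5 (right): INVALID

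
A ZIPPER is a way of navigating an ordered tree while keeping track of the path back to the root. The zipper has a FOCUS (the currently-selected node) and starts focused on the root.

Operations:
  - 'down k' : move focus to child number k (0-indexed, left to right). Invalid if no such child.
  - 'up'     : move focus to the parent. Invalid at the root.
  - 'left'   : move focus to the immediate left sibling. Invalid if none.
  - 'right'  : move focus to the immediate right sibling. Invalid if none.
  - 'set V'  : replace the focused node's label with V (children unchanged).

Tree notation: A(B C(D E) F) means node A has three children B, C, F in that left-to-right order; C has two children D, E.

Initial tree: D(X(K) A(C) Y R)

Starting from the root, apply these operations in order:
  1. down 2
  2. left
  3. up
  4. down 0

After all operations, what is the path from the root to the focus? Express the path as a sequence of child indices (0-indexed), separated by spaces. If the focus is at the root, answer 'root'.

Step 1 (down 2): focus=Y path=2 depth=1 children=[] left=['X', 'A'] right=['R'] parent=D
Step 2 (left): focus=A path=1 depth=1 children=['C'] left=['X'] right=['Y', 'R'] parent=D
Step 3 (up): focus=D path=root depth=0 children=['X', 'A', 'Y', 'R'] (at root)
Step 4 (down 0): focus=X path=0 depth=1 children=['K'] left=[] right=['A', 'Y', 'R'] parent=D

Answer: 0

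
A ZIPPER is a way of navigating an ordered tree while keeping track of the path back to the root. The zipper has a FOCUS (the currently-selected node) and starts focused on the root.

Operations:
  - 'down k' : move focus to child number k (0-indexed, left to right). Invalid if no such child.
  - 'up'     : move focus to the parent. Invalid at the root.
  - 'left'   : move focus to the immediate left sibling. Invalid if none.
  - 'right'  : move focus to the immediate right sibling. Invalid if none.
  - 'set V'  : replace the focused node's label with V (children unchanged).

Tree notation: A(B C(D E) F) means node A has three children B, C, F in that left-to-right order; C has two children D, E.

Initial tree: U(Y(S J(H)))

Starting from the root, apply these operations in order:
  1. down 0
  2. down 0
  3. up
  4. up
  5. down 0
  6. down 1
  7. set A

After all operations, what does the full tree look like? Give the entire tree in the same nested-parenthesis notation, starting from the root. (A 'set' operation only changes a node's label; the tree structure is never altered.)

Answer: U(Y(S A(H)))

Derivation:
Step 1 (down 0): focus=Y path=0 depth=1 children=['S', 'J'] left=[] right=[] parent=U
Step 2 (down 0): focus=S path=0/0 depth=2 children=[] left=[] right=['J'] parent=Y
Step 3 (up): focus=Y path=0 depth=1 children=['S', 'J'] left=[] right=[] parent=U
Step 4 (up): focus=U path=root depth=0 children=['Y'] (at root)
Step 5 (down 0): focus=Y path=0 depth=1 children=['S', 'J'] left=[] right=[] parent=U
Step 6 (down 1): focus=J path=0/1 depth=2 children=['H'] left=['S'] right=[] parent=Y
Step 7 (set A): focus=A path=0/1 depth=2 children=['H'] left=['S'] right=[] parent=Y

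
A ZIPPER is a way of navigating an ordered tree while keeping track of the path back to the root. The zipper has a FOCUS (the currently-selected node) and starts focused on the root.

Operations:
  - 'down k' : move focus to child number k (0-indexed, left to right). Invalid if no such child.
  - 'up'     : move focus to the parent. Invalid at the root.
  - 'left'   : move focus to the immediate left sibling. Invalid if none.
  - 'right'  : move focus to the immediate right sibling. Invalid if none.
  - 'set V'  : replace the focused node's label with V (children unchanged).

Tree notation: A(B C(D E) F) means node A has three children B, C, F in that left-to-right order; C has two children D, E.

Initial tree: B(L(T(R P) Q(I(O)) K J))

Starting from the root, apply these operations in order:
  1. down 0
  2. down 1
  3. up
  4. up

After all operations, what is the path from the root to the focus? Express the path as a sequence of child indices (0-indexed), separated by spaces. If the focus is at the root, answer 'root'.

Answer: root

Derivation:
Step 1 (down 0): focus=L path=0 depth=1 children=['T', 'Q', 'K', 'J'] left=[] right=[] parent=B
Step 2 (down 1): focus=Q path=0/1 depth=2 children=['I'] left=['T'] right=['K', 'J'] parent=L
Step 3 (up): focus=L path=0 depth=1 children=['T', 'Q', 'K', 'J'] left=[] right=[] parent=B
Step 4 (up): focus=B path=root depth=0 children=['L'] (at root)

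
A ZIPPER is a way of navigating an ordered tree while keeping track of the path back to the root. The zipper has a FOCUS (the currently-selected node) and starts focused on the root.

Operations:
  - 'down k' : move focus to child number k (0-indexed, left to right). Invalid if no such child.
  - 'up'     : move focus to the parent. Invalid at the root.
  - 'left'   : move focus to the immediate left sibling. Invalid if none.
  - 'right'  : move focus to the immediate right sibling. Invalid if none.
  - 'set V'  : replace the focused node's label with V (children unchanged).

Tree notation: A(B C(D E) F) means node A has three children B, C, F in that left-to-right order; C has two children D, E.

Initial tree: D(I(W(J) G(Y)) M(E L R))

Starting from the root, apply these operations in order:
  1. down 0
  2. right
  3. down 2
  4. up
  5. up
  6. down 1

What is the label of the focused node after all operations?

Answer: M

Derivation:
Step 1 (down 0): focus=I path=0 depth=1 children=['W', 'G'] left=[] right=['M'] parent=D
Step 2 (right): focus=M path=1 depth=1 children=['E', 'L', 'R'] left=['I'] right=[] parent=D
Step 3 (down 2): focus=R path=1/2 depth=2 children=[] left=['E', 'L'] right=[] parent=M
Step 4 (up): focus=M path=1 depth=1 children=['E', 'L', 'R'] left=['I'] right=[] parent=D
Step 5 (up): focus=D path=root depth=0 children=['I', 'M'] (at root)
Step 6 (down 1): focus=M path=1 depth=1 children=['E', 'L', 'R'] left=['I'] right=[] parent=D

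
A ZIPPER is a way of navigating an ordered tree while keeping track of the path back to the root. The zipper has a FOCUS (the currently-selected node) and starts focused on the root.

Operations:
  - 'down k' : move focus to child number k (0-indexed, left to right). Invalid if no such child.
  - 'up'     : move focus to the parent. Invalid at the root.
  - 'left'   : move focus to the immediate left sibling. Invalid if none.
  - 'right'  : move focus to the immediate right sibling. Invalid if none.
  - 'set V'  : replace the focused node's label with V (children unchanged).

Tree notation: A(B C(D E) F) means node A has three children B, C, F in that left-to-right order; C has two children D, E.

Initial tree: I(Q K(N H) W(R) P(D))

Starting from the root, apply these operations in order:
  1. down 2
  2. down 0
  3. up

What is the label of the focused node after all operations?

Answer: W

Derivation:
Step 1 (down 2): focus=W path=2 depth=1 children=['R'] left=['Q', 'K'] right=['P'] parent=I
Step 2 (down 0): focus=R path=2/0 depth=2 children=[] left=[] right=[] parent=W
Step 3 (up): focus=W path=2 depth=1 children=['R'] left=['Q', 'K'] right=['P'] parent=I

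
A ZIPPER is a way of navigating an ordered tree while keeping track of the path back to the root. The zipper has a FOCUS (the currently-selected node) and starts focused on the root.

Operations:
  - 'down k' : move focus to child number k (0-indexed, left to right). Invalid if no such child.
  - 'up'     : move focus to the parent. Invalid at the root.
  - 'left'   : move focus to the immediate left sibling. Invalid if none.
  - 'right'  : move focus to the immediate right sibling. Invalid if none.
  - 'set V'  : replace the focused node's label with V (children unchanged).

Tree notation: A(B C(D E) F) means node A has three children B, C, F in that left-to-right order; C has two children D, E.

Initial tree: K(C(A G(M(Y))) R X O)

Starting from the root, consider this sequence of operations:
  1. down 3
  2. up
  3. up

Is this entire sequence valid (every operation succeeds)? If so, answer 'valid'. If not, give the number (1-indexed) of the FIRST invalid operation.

Answer: 3

Derivation:
Step 1 (down 3): focus=O path=3 depth=1 children=[] left=['C', 'R', 'X'] right=[] parent=K
Step 2 (up): focus=K path=root depth=0 children=['C', 'R', 'X', 'O'] (at root)
Step 3 (up): INVALID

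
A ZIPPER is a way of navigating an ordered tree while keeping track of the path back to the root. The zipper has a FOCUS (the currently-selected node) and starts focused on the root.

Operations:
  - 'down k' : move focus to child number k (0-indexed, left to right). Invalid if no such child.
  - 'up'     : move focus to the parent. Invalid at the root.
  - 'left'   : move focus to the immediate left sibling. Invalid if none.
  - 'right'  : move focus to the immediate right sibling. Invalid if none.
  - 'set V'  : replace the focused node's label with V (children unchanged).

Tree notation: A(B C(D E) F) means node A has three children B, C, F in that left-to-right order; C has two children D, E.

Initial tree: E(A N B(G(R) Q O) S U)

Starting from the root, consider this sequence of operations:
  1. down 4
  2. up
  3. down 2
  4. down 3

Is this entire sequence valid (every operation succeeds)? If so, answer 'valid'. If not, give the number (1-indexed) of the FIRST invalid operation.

Step 1 (down 4): focus=U path=4 depth=1 children=[] left=['A', 'N', 'B', 'S'] right=[] parent=E
Step 2 (up): focus=E path=root depth=0 children=['A', 'N', 'B', 'S', 'U'] (at root)
Step 3 (down 2): focus=B path=2 depth=1 children=['G', 'Q', 'O'] left=['A', 'N'] right=['S', 'U'] parent=E
Step 4 (down 3): INVALID

Answer: 4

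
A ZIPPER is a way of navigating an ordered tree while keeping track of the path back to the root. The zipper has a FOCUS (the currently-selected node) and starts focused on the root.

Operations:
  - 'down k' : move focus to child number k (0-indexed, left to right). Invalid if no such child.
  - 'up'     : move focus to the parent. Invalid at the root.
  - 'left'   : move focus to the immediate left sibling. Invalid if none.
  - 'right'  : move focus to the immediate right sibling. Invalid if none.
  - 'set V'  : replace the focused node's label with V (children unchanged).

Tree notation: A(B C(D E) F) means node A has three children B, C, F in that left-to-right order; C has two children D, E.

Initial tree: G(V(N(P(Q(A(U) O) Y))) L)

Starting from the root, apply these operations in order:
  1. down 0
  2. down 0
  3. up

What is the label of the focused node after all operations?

Answer: V

Derivation:
Step 1 (down 0): focus=V path=0 depth=1 children=['N'] left=[] right=['L'] parent=G
Step 2 (down 0): focus=N path=0/0 depth=2 children=['P'] left=[] right=[] parent=V
Step 3 (up): focus=V path=0 depth=1 children=['N'] left=[] right=['L'] parent=G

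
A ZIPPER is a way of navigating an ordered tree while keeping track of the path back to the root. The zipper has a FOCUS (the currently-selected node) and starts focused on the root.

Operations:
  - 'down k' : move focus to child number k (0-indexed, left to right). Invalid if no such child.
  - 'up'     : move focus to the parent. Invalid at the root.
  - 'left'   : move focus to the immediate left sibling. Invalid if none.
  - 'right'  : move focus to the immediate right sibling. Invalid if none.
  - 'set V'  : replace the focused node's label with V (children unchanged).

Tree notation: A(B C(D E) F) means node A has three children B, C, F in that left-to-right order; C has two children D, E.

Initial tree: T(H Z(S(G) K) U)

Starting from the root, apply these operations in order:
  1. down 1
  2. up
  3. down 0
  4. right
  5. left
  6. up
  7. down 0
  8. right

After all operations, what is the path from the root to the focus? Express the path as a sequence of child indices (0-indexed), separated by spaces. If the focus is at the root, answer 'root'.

Answer: 1

Derivation:
Step 1 (down 1): focus=Z path=1 depth=1 children=['S', 'K'] left=['H'] right=['U'] parent=T
Step 2 (up): focus=T path=root depth=0 children=['H', 'Z', 'U'] (at root)
Step 3 (down 0): focus=H path=0 depth=1 children=[] left=[] right=['Z', 'U'] parent=T
Step 4 (right): focus=Z path=1 depth=1 children=['S', 'K'] left=['H'] right=['U'] parent=T
Step 5 (left): focus=H path=0 depth=1 children=[] left=[] right=['Z', 'U'] parent=T
Step 6 (up): focus=T path=root depth=0 children=['H', 'Z', 'U'] (at root)
Step 7 (down 0): focus=H path=0 depth=1 children=[] left=[] right=['Z', 'U'] parent=T
Step 8 (right): focus=Z path=1 depth=1 children=['S', 'K'] left=['H'] right=['U'] parent=T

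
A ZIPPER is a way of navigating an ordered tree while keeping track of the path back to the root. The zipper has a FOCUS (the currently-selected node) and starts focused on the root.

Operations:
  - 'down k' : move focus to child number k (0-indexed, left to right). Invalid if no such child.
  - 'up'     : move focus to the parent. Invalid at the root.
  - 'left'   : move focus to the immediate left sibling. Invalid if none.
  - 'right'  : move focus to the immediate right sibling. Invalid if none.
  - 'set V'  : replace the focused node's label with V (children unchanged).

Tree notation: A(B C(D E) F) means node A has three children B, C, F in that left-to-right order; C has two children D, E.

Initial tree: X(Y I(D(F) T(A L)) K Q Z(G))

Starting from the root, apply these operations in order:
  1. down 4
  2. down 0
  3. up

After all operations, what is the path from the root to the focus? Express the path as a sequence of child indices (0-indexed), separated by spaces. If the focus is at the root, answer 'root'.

Answer: 4

Derivation:
Step 1 (down 4): focus=Z path=4 depth=1 children=['G'] left=['Y', 'I', 'K', 'Q'] right=[] parent=X
Step 2 (down 0): focus=G path=4/0 depth=2 children=[] left=[] right=[] parent=Z
Step 3 (up): focus=Z path=4 depth=1 children=['G'] left=['Y', 'I', 'K', 'Q'] right=[] parent=X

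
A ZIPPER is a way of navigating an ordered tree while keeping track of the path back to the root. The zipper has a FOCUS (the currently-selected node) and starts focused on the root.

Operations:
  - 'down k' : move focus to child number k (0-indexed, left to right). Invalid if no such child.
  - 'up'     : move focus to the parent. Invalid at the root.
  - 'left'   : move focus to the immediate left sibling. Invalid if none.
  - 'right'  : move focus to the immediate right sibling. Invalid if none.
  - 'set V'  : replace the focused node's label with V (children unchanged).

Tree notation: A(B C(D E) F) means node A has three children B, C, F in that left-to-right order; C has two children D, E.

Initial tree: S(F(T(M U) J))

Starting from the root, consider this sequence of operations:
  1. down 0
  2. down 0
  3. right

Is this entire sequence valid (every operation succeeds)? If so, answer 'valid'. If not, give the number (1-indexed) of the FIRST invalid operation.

Step 1 (down 0): focus=F path=0 depth=1 children=['T', 'J'] left=[] right=[] parent=S
Step 2 (down 0): focus=T path=0/0 depth=2 children=['M', 'U'] left=[] right=['J'] parent=F
Step 3 (right): focus=J path=0/1 depth=2 children=[] left=['T'] right=[] parent=F

Answer: valid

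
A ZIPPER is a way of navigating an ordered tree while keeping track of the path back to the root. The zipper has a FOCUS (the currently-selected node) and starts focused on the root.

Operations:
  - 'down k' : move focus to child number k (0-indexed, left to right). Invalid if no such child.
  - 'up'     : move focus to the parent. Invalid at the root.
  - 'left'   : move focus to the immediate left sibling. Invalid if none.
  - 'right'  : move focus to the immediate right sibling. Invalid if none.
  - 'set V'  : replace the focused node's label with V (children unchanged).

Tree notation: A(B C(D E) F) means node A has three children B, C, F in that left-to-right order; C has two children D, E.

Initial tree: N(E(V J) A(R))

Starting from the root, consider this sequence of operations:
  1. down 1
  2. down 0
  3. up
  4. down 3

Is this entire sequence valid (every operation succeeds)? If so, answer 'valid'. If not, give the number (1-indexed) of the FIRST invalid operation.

Answer: 4

Derivation:
Step 1 (down 1): focus=A path=1 depth=1 children=['R'] left=['E'] right=[] parent=N
Step 2 (down 0): focus=R path=1/0 depth=2 children=[] left=[] right=[] parent=A
Step 3 (up): focus=A path=1 depth=1 children=['R'] left=['E'] right=[] parent=N
Step 4 (down 3): INVALID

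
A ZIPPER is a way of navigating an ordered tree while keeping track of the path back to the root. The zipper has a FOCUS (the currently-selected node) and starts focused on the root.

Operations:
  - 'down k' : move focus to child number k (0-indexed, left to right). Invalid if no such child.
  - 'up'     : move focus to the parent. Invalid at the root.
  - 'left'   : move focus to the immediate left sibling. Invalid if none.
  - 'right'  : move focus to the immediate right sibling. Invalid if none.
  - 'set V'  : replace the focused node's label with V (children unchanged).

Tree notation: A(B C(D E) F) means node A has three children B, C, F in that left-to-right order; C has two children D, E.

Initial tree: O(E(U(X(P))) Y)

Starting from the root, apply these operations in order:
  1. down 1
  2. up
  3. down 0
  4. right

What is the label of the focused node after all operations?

Step 1 (down 1): focus=Y path=1 depth=1 children=[] left=['E'] right=[] parent=O
Step 2 (up): focus=O path=root depth=0 children=['E', 'Y'] (at root)
Step 3 (down 0): focus=E path=0 depth=1 children=['U'] left=[] right=['Y'] parent=O
Step 4 (right): focus=Y path=1 depth=1 children=[] left=['E'] right=[] parent=O

Answer: Y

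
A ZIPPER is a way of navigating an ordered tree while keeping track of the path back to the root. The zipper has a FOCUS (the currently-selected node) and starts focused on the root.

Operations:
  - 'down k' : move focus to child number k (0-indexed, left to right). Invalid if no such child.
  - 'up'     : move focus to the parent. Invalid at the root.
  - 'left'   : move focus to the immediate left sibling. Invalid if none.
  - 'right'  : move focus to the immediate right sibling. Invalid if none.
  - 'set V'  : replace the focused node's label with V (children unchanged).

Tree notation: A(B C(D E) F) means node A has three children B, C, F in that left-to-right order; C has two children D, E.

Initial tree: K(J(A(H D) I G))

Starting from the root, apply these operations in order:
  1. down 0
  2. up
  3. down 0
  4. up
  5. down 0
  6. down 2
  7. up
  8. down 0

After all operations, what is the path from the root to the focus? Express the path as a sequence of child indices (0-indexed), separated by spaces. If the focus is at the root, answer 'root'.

Answer: 0 0

Derivation:
Step 1 (down 0): focus=J path=0 depth=1 children=['A', 'I', 'G'] left=[] right=[] parent=K
Step 2 (up): focus=K path=root depth=0 children=['J'] (at root)
Step 3 (down 0): focus=J path=0 depth=1 children=['A', 'I', 'G'] left=[] right=[] parent=K
Step 4 (up): focus=K path=root depth=0 children=['J'] (at root)
Step 5 (down 0): focus=J path=0 depth=1 children=['A', 'I', 'G'] left=[] right=[] parent=K
Step 6 (down 2): focus=G path=0/2 depth=2 children=[] left=['A', 'I'] right=[] parent=J
Step 7 (up): focus=J path=0 depth=1 children=['A', 'I', 'G'] left=[] right=[] parent=K
Step 8 (down 0): focus=A path=0/0 depth=2 children=['H', 'D'] left=[] right=['I', 'G'] parent=J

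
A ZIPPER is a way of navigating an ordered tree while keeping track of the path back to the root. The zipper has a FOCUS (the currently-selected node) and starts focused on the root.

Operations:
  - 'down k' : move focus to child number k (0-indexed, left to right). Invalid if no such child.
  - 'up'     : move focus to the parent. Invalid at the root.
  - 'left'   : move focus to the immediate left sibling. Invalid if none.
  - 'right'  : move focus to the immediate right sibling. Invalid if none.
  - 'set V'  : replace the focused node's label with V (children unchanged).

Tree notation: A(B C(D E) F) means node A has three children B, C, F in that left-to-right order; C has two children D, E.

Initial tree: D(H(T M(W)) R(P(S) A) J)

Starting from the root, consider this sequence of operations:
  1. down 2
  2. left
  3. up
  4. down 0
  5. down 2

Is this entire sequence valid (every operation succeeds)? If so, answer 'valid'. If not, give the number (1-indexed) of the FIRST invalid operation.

Answer: 5

Derivation:
Step 1 (down 2): focus=J path=2 depth=1 children=[] left=['H', 'R'] right=[] parent=D
Step 2 (left): focus=R path=1 depth=1 children=['P', 'A'] left=['H'] right=['J'] parent=D
Step 3 (up): focus=D path=root depth=0 children=['H', 'R', 'J'] (at root)
Step 4 (down 0): focus=H path=0 depth=1 children=['T', 'M'] left=[] right=['R', 'J'] parent=D
Step 5 (down 2): INVALID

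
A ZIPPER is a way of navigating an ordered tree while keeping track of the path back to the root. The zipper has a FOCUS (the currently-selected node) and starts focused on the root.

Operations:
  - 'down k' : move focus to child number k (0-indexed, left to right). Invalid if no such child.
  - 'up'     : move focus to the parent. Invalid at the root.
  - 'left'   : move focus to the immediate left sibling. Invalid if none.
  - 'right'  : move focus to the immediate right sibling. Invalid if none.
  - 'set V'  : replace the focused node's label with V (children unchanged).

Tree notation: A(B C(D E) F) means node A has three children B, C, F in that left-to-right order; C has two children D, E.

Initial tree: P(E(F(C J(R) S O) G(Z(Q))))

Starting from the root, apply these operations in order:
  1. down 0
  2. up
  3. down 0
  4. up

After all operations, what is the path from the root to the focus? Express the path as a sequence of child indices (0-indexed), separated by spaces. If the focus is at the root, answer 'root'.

Step 1 (down 0): focus=E path=0 depth=1 children=['F', 'G'] left=[] right=[] parent=P
Step 2 (up): focus=P path=root depth=0 children=['E'] (at root)
Step 3 (down 0): focus=E path=0 depth=1 children=['F', 'G'] left=[] right=[] parent=P
Step 4 (up): focus=P path=root depth=0 children=['E'] (at root)

Answer: root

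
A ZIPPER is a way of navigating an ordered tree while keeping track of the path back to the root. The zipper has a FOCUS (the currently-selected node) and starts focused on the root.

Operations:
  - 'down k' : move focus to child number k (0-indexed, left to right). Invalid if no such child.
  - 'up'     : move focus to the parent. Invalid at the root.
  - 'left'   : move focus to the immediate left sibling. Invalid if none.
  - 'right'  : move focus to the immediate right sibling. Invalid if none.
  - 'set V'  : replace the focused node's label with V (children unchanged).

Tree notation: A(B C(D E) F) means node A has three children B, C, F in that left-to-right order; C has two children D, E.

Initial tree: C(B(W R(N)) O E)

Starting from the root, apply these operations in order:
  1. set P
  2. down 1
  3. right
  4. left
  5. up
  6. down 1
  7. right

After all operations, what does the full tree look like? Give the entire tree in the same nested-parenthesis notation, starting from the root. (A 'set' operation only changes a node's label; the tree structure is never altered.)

Step 1 (set P): focus=P path=root depth=0 children=['B', 'O', 'E'] (at root)
Step 2 (down 1): focus=O path=1 depth=1 children=[] left=['B'] right=['E'] parent=P
Step 3 (right): focus=E path=2 depth=1 children=[] left=['B', 'O'] right=[] parent=P
Step 4 (left): focus=O path=1 depth=1 children=[] left=['B'] right=['E'] parent=P
Step 5 (up): focus=P path=root depth=0 children=['B', 'O', 'E'] (at root)
Step 6 (down 1): focus=O path=1 depth=1 children=[] left=['B'] right=['E'] parent=P
Step 7 (right): focus=E path=2 depth=1 children=[] left=['B', 'O'] right=[] parent=P

Answer: P(B(W R(N)) O E)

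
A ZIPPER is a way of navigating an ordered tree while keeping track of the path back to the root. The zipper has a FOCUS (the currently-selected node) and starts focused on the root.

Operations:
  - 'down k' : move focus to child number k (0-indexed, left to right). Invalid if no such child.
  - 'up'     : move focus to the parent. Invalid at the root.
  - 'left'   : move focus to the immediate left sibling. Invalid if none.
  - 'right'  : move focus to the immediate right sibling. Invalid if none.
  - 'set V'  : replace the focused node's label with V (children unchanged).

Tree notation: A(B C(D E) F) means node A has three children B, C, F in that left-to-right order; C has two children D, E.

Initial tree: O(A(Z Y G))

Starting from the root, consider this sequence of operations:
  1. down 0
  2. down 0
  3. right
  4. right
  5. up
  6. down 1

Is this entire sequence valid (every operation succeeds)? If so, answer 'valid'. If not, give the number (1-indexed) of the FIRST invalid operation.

Answer: valid

Derivation:
Step 1 (down 0): focus=A path=0 depth=1 children=['Z', 'Y', 'G'] left=[] right=[] parent=O
Step 2 (down 0): focus=Z path=0/0 depth=2 children=[] left=[] right=['Y', 'G'] parent=A
Step 3 (right): focus=Y path=0/1 depth=2 children=[] left=['Z'] right=['G'] parent=A
Step 4 (right): focus=G path=0/2 depth=2 children=[] left=['Z', 'Y'] right=[] parent=A
Step 5 (up): focus=A path=0 depth=1 children=['Z', 'Y', 'G'] left=[] right=[] parent=O
Step 6 (down 1): focus=Y path=0/1 depth=2 children=[] left=['Z'] right=['G'] parent=A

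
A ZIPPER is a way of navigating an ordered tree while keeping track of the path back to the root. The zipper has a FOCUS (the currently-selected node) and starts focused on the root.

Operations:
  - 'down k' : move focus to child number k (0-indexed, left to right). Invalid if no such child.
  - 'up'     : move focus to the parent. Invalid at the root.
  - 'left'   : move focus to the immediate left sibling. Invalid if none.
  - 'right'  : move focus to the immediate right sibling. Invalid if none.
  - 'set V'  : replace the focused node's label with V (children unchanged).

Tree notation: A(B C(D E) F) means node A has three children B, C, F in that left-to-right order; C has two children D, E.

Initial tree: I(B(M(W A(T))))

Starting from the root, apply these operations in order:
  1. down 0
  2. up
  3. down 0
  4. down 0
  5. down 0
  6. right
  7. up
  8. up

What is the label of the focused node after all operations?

Answer: B

Derivation:
Step 1 (down 0): focus=B path=0 depth=1 children=['M'] left=[] right=[] parent=I
Step 2 (up): focus=I path=root depth=0 children=['B'] (at root)
Step 3 (down 0): focus=B path=0 depth=1 children=['M'] left=[] right=[] parent=I
Step 4 (down 0): focus=M path=0/0 depth=2 children=['W', 'A'] left=[] right=[] parent=B
Step 5 (down 0): focus=W path=0/0/0 depth=3 children=[] left=[] right=['A'] parent=M
Step 6 (right): focus=A path=0/0/1 depth=3 children=['T'] left=['W'] right=[] parent=M
Step 7 (up): focus=M path=0/0 depth=2 children=['W', 'A'] left=[] right=[] parent=B
Step 8 (up): focus=B path=0 depth=1 children=['M'] left=[] right=[] parent=I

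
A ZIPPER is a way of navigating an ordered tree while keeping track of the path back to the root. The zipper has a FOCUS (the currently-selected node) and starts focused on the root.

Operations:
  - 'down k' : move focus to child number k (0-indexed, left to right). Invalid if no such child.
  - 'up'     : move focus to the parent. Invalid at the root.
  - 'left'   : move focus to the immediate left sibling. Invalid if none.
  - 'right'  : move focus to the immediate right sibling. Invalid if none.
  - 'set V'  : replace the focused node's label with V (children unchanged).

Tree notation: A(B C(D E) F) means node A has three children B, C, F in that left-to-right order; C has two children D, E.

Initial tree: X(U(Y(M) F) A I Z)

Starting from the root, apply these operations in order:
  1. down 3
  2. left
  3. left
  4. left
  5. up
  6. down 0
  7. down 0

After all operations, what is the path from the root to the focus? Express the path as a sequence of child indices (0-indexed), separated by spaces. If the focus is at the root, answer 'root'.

Step 1 (down 3): focus=Z path=3 depth=1 children=[] left=['U', 'A', 'I'] right=[] parent=X
Step 2 (left): focus=I path=2 depth=1 children=[] left=['U', 'A'] right=['Z'] parent=X
Step 3 (left): focus=A path=1 depth=1 children=[] left=['U'] right=['I', 'Z'] parent=X
Step 4 (left): focus=U path=0 depth=1 children=['Y', 'F'] left=[] right=['A', 'I', 'Z'] parent=X
Step 5 (up): focus=X path=root depth=0 children=['U', 'A', 'I', 'Z'] (at root)
Step 6 (down 0): focus=U path=0 depth=1 children=['Y', 'F'] left=[] right=['A', 'I', 'Z'] parent=X
Step 7 (down 0): focus=Y path=0/0 depth=2 children=['M'] left=[] right=['F'] parent=U

Answer: 0 0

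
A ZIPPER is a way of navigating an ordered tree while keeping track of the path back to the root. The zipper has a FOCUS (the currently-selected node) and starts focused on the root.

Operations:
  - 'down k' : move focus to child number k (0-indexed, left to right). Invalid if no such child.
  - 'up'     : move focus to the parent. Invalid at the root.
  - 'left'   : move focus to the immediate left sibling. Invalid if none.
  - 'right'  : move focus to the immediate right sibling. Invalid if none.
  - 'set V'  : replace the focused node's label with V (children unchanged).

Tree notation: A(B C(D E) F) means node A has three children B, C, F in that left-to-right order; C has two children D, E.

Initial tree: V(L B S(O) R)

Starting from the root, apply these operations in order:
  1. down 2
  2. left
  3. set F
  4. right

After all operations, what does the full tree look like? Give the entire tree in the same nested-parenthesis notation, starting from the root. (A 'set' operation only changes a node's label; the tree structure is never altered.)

Answer: V(L F S(O) R)

Derivation:
Step 1 (down 2): focus=S path=2 depth=1 children=['O'] left=['L', 'B'] right=['R'] parent=V
Step 2 (left): focus=B path=1 depth=1 children=[] left=['L'] right=['S', 'R'] parent=V
Step 3 (set F): focus=F path=1 depth=1 children=[] left=['L'] right=['S', 'R'] parent=V
Step 4 (right): focus=S path=2 depth=1 children=['O'] left=['L', 'F'] right=['R'] parent=V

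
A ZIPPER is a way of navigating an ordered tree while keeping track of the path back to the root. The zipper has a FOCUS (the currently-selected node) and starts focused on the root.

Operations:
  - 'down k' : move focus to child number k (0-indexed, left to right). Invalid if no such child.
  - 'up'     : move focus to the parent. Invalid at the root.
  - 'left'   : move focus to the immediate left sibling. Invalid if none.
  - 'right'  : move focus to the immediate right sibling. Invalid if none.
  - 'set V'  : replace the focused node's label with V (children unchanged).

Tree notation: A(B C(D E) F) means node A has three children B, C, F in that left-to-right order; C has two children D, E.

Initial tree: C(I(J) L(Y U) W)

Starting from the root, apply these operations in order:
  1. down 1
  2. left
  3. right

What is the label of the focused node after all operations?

Answer: L

Derivation:
Step 1 (down 1): focus=L path=1 depth=1 children=['Y', 'U'] left=['I'] right=['W'] parent=C
Step 2 (left): focus=I path=0 depth=1 children=['J'] left=[] right=['L', 'W'] parent=C
Step 3 (right): focus=L path=1 depth=1 children=['Y', 'U'] left=['I'] right=['W'] parent=C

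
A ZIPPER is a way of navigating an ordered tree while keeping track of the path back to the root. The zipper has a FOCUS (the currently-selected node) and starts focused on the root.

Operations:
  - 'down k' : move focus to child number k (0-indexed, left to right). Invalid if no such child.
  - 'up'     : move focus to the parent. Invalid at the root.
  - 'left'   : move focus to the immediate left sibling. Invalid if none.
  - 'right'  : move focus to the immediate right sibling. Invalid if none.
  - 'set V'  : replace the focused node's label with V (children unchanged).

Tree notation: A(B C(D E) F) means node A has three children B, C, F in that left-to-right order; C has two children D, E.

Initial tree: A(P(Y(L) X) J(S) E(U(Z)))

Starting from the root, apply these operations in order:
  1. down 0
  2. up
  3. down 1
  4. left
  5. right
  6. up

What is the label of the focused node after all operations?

Step 1 (down 0): focus=P path=0 depth=1 children=['Y', 'X'] left=[] right=['J', 'E'] parent=A
Step 2 (up): focus=A path=root depth=0 children=['P', 'J', 'E'] (at root)
Step 3 (down 1): focus=J path=1 depth=1 children=['S'] left=['P'] right=['E'] parent=A
Step 4 (left): focus=P path=0 depth=1 children=['Y', 'X'] left=[] right=['J', 'E'] parent=A
Step 5 (right): focus=J path=1 depth=1 children=['S'] left=['P'] right=['E'] parent=A
Step 6 (up): focus=A path=root depth=0 children=['P', 'J', 'E'] (at root)

Answer: A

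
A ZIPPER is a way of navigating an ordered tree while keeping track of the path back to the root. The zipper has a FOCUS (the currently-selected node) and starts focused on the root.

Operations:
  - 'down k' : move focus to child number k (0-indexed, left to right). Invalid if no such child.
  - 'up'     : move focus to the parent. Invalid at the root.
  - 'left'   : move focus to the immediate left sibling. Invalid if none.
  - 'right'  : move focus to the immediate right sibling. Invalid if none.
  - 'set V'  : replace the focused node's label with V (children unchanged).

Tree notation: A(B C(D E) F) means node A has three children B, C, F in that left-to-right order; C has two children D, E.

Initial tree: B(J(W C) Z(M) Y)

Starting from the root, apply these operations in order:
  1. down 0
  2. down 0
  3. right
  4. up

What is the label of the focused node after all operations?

Answer: J

Derivation:
Step 1 (down 0): focus=J path=0 depth=1 children=['W', 'C'] left=[] right=['Z', 'Y'] parent=B
Step 2 (down 0): focus=W path=0/0 depth=2 children=[] left=[] right=['C'] parent=J
Step 3 (right): focus=C path=0/1 depth=2 children=[] left=['W'] right=[] parent=J
Step 4 (up): focus=J path=0 depth=1 children=['W', 'C'] left=[] right=['Z', 'Y'] parent=B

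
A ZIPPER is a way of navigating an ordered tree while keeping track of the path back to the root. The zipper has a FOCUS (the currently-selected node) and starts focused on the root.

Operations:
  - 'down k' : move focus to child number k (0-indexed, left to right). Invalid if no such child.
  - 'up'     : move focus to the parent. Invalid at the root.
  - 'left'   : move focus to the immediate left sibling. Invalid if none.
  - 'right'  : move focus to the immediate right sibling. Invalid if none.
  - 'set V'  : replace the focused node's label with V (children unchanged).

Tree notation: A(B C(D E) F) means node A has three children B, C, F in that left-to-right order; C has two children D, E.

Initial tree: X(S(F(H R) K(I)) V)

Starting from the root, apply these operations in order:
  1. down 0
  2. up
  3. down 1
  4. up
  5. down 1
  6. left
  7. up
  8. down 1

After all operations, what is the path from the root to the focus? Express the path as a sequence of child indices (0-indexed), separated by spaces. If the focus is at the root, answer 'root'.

Answer: 1

Derivation:
Step 1 (down 0): focus=S path=0 depth=1 children=['F', 'K'] left=[] right=['V'] parent=X
Step 2 (up): focus=X path=root depth=0 children=['S', 'V'] (at root)
Step 3 (down 1): focus=V path=1 depth=1 children=[] left=['S'] right=[] parent=X
Step 4 (up): focus=X path=root depth=0 children=['S', 'V'] (at root)
Step 5 (down 1): focus=V path=1 depth=1 children=[] left=['S'] right=[] parent=X
Step 6 (left): focus=S path=0 depth=1 children=['F', 'K'] left=[] right=['V'] parent=X
Step 7 (up): focus=X path=root depth=0 children=['S', 'V'] (at root)
Step 8 (down 1): focus=V path=1 depth=1 children=[] left=['S'] right=[] parent=X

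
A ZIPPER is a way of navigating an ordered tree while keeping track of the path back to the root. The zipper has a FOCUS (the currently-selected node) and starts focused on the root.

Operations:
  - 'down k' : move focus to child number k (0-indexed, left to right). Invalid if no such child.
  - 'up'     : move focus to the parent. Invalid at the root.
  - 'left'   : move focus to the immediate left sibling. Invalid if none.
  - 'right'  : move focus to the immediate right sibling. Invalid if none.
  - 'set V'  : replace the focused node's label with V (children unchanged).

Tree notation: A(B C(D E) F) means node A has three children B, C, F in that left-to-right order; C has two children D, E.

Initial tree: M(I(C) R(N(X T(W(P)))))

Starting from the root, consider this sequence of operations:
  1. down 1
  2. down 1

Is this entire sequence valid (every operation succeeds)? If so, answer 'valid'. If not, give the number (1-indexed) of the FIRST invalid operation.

Answer: 2

Derivation:
Step 1 (down 1): focus=R path=1 depth=1 children=['N'] left=['I'] right=[] parent=M
Step 2 (down 1): INVALID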